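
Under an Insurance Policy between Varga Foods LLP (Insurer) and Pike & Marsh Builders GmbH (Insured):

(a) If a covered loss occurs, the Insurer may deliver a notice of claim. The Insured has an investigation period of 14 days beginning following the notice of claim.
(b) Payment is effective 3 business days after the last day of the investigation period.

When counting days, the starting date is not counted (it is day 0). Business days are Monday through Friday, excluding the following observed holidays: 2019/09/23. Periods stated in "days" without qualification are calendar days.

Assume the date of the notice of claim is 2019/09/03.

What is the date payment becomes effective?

2019/09/20

Adding 14 calendar days to 2019/09/03 gives 2019/09/17, which is the last day of the investigation period.
The date payment becomes effective: counting 3 business days from Tuesday, 2019/09/17 (Sep 18, Sep 19, Sep 20, skipping weekends) reaches Friday, 2019/09/20.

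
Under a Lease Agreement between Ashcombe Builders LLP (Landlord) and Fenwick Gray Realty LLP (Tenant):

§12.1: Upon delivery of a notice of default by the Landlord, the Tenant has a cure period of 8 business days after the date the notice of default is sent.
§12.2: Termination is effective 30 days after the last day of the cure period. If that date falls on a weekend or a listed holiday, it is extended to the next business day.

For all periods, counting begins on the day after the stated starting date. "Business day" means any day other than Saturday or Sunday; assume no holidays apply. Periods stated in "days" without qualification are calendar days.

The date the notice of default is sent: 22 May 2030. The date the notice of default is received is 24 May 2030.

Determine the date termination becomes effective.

The last day of the cure period: 8 business days after Wednesday, 22 May 2030, skipping weekends — May 23, May 24, May 27, May 28, May 29, May 30, May 31, Jun 3 — lands on Monday, 3 June 2030.
Adding 30 calendar days to 3 June 2030 gives 3 July 2030, which is the date termination becomes effective. 3 July 2030 is a Wednesday, so no roll-forward applies.

3 July 2030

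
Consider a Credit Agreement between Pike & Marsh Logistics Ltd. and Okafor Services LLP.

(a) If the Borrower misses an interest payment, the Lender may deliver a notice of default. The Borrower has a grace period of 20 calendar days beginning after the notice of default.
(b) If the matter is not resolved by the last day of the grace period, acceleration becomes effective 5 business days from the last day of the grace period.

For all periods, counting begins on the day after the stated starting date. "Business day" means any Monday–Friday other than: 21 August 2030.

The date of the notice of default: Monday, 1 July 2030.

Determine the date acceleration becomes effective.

26 July 2030

The last day of the grace period: 1 July 2030 + 20 days = 21 July 2030.
The date acceleration becomes effective: counting 5 business days from Sunday, 21 July 2030 (Jul 22, Jul 23, Jul 24, Jul 25, Jul 26, skipping weekends) reaches Friday, 26 July 2030.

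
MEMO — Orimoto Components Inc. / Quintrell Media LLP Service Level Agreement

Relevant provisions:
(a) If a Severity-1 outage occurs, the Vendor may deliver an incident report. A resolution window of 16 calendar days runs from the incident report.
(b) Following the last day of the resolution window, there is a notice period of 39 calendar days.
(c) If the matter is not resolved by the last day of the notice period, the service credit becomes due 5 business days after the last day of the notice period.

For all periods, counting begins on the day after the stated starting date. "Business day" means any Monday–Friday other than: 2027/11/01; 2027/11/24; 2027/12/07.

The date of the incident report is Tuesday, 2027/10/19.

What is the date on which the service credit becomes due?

2027/12/20

The last day of the resolution window: 2027/10/19 + 16 days = 2027/11/04.
The last day of the notice period: 2027/11/04 + 39 days = 2027/12/13.
The date on which the service credit becomes due: 5 business days after Monday, 2027/12/13, skipping weekends — Dec 14, Dec 15, Dec 16, Dec 17, Dec 20 — lands on Monday, 2027/12/20.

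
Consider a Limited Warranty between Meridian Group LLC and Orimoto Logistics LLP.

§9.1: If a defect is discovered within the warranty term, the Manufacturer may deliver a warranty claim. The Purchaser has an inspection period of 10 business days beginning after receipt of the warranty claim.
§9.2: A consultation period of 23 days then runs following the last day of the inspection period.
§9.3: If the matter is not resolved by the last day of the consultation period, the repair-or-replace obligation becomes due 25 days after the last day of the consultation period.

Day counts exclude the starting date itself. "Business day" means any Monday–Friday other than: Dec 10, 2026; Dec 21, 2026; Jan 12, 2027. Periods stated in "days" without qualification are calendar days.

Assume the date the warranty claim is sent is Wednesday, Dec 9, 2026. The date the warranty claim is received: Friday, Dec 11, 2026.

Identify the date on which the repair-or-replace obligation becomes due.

Feb 14, 2027

The last day of the inspection period: 10 business days after Friday, Dec 11, 2026, skipping weekends and the listed holiday on Dec 21 — Dec 14, Dec 15, Dec 16, Dec 17, Dec 18, Dec 22, Dec 23, Dec 24, Dec 25, Dec 28 — lands on Monday, Dec 28, 2026.
The last day of the consultation period: Dec 28, 2026 + 23 days = Jan 20, 2027.
The date on which the repair-or-replace obligation becomes due: Jan 20, 2027 + 25 days = Feb 14, 2027.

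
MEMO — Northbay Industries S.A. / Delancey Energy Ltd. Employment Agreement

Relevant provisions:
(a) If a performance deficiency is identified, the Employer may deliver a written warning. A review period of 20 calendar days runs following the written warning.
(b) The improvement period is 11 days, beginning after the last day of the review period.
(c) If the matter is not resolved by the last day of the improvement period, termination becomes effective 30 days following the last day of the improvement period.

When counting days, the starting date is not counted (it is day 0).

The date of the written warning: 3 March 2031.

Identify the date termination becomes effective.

The last day of the review period: 3 March 2031 + 20 days = 23 March 2031.
The last day of the improvement period: 23 March 2031 + 11 days = 3 April 2031.
The date termination becomes effective: 30 calendar days after 3 April 2031 is 3 May 2031.

3 May 2031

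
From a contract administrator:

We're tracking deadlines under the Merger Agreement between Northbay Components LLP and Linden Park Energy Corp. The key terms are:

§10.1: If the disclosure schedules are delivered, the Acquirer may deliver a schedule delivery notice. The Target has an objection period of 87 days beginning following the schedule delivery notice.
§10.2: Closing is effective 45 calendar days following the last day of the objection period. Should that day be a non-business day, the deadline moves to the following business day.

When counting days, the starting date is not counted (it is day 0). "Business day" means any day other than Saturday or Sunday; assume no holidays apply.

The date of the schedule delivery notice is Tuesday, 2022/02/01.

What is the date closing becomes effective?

The last day of the objection period: 2022/02/01 + 87 days = 2022/04/29.
The date closing becomes effective: 2022/04/29 + 45 days = 2022/06/13. 2022/06/13 is a Monday, so no roll-forward applies.

2022/06/13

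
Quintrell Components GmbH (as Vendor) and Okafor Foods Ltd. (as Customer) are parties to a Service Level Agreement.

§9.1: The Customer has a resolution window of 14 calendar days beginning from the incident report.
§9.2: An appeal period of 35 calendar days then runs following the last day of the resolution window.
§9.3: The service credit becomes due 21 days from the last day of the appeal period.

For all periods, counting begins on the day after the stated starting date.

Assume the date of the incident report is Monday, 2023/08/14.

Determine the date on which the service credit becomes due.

2023/10/23

The last day of the resolution window: 14 calendar days after 2023/08/14 is 2023/08/28.
Adding 35 calendar days to 2023/08/28 gives 2023/10/02, which is the last day of the appeal period.
The date on which the service credit becomes due: 21 calendar days after 2023/10/02 is 2023/10/23.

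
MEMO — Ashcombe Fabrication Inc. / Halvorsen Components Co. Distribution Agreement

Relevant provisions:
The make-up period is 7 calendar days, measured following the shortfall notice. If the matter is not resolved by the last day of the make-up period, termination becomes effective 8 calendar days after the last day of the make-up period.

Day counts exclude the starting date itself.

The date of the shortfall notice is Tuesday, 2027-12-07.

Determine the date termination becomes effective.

2027-12-22

The last day of the make-up period: 2027-12-07 + 7 days = 2027-12-14.
Adding 8 calendar days to 2027-12-14 gives 2027-12-22, which is the date termination becomes effective.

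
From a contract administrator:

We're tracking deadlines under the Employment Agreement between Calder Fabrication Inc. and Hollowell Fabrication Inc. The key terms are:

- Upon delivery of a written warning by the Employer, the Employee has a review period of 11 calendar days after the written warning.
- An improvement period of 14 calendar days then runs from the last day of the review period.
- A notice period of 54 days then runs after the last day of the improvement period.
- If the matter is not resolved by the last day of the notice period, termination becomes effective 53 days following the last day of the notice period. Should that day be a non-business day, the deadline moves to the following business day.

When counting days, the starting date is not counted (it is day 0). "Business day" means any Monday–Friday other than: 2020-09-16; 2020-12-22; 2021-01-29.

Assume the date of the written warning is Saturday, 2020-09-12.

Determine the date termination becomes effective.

2021-01-22

The last day of the review period: 2020-09-12 + 11 days = 2020-09-23.
Adding 14 calendar days to 2020-09-23 gives 2020-10-07, which is the last day of the improvement period.
Adding 54 calendar days to 2020-10-07 gives 2020-11-30, which is the last day of the notice period.
Adding 53 calendar days to 2020-11-30 gives 2021-01-22, which is the date termination becomes effective. 2021-01-22 is a Friday and is not a listed holiday, so no roll-forward applies.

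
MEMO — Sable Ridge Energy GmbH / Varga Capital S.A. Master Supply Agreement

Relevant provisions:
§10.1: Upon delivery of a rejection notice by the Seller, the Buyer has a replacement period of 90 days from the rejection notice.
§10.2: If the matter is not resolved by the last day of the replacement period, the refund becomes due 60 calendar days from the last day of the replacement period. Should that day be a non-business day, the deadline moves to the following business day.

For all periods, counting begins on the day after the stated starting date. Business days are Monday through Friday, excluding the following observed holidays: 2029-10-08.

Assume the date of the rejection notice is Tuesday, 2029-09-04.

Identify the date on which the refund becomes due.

2030-02-01

Adding 90 calendar days to 2029-09-04 gives 2029-12-03, which is the last day of the replacement period.
The date on which the refund becomes due: 2029-12-03 + 60 days = 2030-02-01. 2030-02-01 is a Friday and is not a listed holiday, so no roll-forward applies.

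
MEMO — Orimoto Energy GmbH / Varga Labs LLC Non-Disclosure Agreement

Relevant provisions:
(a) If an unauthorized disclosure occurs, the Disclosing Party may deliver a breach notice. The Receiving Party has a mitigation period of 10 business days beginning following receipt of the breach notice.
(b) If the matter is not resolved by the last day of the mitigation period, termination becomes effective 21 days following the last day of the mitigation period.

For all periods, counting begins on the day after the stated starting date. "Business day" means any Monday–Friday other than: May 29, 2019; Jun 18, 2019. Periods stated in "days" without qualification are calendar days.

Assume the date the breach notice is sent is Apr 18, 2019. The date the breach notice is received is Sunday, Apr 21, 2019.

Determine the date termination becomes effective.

May 24, 2019

From Sunday, Apr 21, 2019, 10 business days (Apr 22, Apr 23, Apr 24, Apr 25, Apr 26, Apr 29, Apr 30, May 1, May 2, May 3, skipping weekends) brings us to Friday, May 3, 2019, which is the last day of the mitigation period.
The date termination becomes effective: 21 calendar days after May 3, 2019 is May 24, 2019.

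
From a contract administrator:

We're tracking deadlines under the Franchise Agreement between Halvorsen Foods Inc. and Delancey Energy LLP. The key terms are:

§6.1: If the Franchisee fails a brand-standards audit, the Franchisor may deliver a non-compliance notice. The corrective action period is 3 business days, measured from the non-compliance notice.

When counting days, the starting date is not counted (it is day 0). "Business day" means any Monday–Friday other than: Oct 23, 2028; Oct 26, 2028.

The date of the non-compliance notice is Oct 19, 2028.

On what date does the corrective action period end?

Oct 25, 2028

The last day of the corrective action period: 3 business days after Thursday, Oct 19, 2028, skipping weekends and the listed holiday on Oct 23 — Oct 20, Oct 24, Oct 25 — lands on Wednesday, Oct 25, 2028.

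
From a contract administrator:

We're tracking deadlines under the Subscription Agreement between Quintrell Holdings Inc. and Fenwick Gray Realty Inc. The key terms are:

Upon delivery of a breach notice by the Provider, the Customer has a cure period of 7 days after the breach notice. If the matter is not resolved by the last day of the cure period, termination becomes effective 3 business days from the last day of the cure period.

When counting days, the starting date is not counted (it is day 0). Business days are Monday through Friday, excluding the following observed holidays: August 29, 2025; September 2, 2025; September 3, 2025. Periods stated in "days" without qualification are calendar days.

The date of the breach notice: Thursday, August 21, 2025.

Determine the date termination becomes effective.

September 5, 2025

The last day of the cure period: 7 calendar days after August 21, 2025 is August 28, 2025.
From Thursday, August 28, 2025, 3 business days (Sep 1, Sep 4, Sep 5, skipping weekends and the listed holidays on Aug 29, Sep 2, Sep 3) brings us to Friday, September 5, 2025, which is the date termination becomes effective.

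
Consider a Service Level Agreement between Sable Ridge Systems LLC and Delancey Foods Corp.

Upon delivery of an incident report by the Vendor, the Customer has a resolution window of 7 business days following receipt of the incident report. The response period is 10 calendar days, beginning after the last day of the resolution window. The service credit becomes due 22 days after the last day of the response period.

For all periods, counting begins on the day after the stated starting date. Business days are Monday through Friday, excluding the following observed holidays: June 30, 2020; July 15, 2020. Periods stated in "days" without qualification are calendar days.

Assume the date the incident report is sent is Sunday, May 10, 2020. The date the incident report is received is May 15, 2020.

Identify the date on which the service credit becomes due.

June 27, 2020

The last day of the resolution window: counting 7 business days from Friday, May 15, 2020 (May 18, May 19, May 20, May 21, May 22, May 25, May 26, skipping weekends) reaches Tuesday, May 26, 2020.
The last day of the response period: 10 calendar days after May 26, 2020 is June 5, 2020.
The date on which the service credit becomes due: June 5, 2020 + 22 days = June 27, 2020.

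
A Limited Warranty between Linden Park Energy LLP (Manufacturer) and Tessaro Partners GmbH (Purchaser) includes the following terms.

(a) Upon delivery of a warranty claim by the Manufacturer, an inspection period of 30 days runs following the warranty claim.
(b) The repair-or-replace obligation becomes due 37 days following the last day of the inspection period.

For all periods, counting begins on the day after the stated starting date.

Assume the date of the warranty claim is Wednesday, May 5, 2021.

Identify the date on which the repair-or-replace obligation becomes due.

The last day of the inspection period: 30 calendar days after May 5, 2021 is June 4, 2021.
Adding 37 calendar days to June 4, 2021 gives July 11, 2021, which is the date on which the repair-or-replace obligation becomes due.

July 11, 2021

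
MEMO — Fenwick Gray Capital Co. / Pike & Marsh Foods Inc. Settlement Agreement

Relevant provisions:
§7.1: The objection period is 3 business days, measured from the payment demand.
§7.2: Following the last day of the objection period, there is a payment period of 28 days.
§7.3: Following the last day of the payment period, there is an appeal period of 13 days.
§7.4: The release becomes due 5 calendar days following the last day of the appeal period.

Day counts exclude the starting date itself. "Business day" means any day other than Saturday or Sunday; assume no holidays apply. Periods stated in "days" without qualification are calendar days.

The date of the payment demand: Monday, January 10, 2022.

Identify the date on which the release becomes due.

From Monday, January 10, 2022, 3 business days (Jan 11, Jan 12, Jan 13, skipping weekends) brings us to Thursday, January 13, 2022, which is the last day of the objection period.
The last day of the payment period: 28 calendar days after January 13, 2022 is February 10, 2022.
Adding 13 calendar days to February 10, 2022 gives February 23, 2022, which is the last day of the appeal period.
The date on which the release becomes due: 5 calendar days after February 23, 2022 is February 28, 2022.

February 28, 2022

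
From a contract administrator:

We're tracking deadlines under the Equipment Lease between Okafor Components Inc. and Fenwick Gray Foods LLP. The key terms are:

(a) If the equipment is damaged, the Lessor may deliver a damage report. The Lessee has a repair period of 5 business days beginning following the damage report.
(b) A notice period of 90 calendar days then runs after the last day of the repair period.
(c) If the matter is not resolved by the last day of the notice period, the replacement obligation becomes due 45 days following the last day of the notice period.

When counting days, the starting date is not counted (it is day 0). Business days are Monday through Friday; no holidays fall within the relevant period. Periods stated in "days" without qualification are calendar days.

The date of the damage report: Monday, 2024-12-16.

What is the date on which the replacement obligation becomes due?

The last day of the repair period: counting 5 business days from Monday, 2024-12-16 (Dec 17, Dec 18, Dec 19, Dec 20, Dec 23, skipping weekends) reaches Monday, 2024-12-23.
The last day of the notice period: 2024-12-23 + 90 days = 2025-03-23.
The date on which the replacement obligation becomes due: 45 calendar days after 2025-03-23 is 2025-05-07.

2025-05-07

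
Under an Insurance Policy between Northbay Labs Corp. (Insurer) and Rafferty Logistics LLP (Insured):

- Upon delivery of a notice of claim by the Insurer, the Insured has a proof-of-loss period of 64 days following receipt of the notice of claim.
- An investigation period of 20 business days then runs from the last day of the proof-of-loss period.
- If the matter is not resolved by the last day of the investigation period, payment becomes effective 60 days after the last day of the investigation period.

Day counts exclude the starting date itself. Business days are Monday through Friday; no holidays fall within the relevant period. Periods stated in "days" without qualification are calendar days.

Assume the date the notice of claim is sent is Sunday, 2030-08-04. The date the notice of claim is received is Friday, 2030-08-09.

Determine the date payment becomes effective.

The last day of the proof-of-loss period: 64 calendar days after 2030-08-09 is 2030-10-12.
The last day of the investigation period: counting 20 business days from Saturday, 2030-10-12 (Oct 14, Oct 15, Oct 16, Oct 17, …, Nov 6, Nov 7, Nov 8, skipping weekends) reaches Friday, 2030-11-08.
The date payment becomes effective: 60 calendar days after 2030-11-08 is 2031-01-07.

2031-01-07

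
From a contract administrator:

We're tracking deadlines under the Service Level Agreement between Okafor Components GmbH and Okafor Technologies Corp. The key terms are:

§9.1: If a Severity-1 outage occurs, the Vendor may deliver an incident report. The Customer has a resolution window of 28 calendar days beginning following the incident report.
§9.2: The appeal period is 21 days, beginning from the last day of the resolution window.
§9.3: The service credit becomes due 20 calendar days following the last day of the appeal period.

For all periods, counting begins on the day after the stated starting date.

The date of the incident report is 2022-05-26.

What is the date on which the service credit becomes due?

2022-08-03

The last day of the resolution window: 28 calendar days after 2022-05-26 is 2022-06-23.
The last day of the appeal period: 2022-06-23 + 21 days = 2022-07-14.
The date on which the service credit becomes due: 2022-07-14 + 20 days = 2022-08-03.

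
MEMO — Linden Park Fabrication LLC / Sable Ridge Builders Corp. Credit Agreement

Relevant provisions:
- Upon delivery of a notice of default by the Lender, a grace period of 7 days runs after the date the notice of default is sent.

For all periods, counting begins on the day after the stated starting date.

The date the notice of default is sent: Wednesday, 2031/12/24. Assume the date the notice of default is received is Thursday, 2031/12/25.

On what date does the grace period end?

The last day of the grace period: 7 calendar days after 2031/12/24 is 2031/12/31.

2031/12/31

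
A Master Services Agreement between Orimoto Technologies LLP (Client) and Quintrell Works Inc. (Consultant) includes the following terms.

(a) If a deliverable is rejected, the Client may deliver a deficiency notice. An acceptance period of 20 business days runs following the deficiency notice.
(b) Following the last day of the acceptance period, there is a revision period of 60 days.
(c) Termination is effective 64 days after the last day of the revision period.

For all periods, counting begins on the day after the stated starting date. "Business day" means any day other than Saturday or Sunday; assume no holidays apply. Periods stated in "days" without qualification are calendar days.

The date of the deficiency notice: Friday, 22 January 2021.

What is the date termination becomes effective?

The last day of the acceptance period: 20 business days after Friday, 22 January 2021, skipping weekends — Jan 25, Jan 26, Jan 27, Jan 28, …, Feb 17, Feb 18, Feb 19 — lands on Friday, 19 February 2021.
The last day of the revision period: 60 calendar days after 19 February 2021 is 20 April 2021.
The date termination becomes effective: 64 calendar days after 20 April 2021 is 23 June 2021.

23 June 2021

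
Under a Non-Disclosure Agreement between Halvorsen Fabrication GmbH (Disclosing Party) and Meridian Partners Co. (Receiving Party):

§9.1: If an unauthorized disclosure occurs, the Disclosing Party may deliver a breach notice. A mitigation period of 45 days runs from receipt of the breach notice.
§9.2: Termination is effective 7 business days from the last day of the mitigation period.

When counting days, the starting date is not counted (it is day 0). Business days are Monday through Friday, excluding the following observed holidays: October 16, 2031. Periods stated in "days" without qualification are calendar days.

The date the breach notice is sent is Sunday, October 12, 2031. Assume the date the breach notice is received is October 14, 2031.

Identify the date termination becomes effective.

The last day of the mitigation period: October 14, 2031 + 45 days = November 28, 2031.
From Friday, November 28, 2031, 7 business days (Dec 1, Dec 2, Dec 3, Dec 4, Dec 5, Dec 8, Dec 9, skipping weekends) brings us to Tuesday, December 9, 2031, which is the date termination becomes effective.

December 9, 2031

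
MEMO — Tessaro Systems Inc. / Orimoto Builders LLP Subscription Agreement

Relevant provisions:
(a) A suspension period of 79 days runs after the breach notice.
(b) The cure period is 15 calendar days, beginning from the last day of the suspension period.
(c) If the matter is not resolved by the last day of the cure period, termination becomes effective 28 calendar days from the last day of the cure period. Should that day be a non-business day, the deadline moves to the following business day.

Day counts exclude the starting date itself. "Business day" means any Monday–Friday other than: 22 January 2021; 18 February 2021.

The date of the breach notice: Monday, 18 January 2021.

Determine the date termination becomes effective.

The last day of the suspension period: 79 calendar days after 18 January 2021 is 7 April 2021.
Adding 15 calendar days to 7 April 2021 gives 22 April 2021, which is the last day of the cure period.
Adding 28 calendar days to 22 April 2021 gives 20 May 2021, which is the date termination becomes effective. 20 May 2021 is a Thursday and is not a listed holiday, so no roll-forward applies.

20 May 2021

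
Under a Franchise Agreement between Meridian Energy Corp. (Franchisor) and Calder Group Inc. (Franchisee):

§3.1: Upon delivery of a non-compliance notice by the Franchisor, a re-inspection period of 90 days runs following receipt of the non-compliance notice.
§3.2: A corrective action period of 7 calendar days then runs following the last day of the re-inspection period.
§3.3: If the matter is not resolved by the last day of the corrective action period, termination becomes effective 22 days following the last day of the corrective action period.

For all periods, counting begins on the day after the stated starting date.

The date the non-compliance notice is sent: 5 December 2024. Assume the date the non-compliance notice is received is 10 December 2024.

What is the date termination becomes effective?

The last day of the re-inspection period: 10 December 2024 + 90 days = 10 March 2025.
The last day of the corrective action period: 10 March 2025 + 7 days = 17 March 2025.
Adding 22 calendar days to 17 March 2025 gives 8 April 2025, which is the date termination becomes effective.

8 April 2025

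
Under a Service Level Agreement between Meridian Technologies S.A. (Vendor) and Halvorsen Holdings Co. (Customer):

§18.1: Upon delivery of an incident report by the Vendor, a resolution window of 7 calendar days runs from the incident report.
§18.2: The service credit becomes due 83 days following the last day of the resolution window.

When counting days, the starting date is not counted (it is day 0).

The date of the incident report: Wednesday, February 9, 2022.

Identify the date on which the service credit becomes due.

The last day of the resolution window: 7 calendar days after February 9, 2022 is February 16, 2022.
The date on which the service credit becomes due: February 16, 2022 + 83 days = May 10, 2022.

May 10, 2022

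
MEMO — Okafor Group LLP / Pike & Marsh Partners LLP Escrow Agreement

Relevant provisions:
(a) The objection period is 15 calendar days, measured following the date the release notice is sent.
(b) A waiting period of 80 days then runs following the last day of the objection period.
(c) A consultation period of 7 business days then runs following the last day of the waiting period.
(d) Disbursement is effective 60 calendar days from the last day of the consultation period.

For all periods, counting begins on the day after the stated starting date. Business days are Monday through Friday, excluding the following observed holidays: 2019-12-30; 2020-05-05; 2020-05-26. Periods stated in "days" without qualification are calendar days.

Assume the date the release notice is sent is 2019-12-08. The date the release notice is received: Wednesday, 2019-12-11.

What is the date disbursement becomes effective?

The last day of the objection period: 2019-12-08 + 15 days = 2019-12-23.
Adding 80 calendar days to 2019-12-23 gives 2020-03-12, which is the last day of the waiting period.
From Thursday, 2020-03-12, 7 business days (Mar 13, Mar 16, Mar 17, Mar 18, Mar 19, Mar 20, Mar 23, skipping weekends) brings us to Monday, 2020-03-23, which is the last day of the consultation period.
The date disbursement becomes effective: 2020-03-23 + 60 days = 2020-05-22.

2020-05-22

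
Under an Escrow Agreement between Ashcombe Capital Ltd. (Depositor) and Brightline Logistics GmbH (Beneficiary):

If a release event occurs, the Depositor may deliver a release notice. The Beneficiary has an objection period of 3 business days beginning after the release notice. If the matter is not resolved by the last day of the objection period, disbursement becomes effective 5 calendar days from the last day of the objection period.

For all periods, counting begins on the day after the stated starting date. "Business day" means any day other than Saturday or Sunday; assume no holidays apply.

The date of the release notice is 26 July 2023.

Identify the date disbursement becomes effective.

5 August 2023

From Wednesday, 26 July 2023, 3 business days (Jul 27, Jul 28, Jul 31, skipping weekends) brings us to Monday, 31 July 2023, which is the last day of the objection period.
Adding 5 calendar days to 31 July 2023 gives 5 August 2023, which is the date disbursement becomes effective.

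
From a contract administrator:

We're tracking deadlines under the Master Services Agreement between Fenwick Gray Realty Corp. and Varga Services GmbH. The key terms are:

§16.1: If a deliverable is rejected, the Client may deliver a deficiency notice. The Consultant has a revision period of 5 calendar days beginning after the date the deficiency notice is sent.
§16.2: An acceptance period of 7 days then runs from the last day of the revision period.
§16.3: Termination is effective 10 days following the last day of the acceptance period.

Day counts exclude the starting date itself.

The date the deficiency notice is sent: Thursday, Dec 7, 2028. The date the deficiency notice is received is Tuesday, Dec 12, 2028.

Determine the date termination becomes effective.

Adding 5 calendar days to Dec 7, 2028 gives Dec 12, 2028, which is the last day of the revision period.
The last day of the acceptance period: Dec 12, 2028 + 7 days = Dec 19, 2028.
Adding 10 calendar days to Dec 19, 2028 gives Dec 29, 2028, which is the date termination becomes effective.

Dec 29, 2028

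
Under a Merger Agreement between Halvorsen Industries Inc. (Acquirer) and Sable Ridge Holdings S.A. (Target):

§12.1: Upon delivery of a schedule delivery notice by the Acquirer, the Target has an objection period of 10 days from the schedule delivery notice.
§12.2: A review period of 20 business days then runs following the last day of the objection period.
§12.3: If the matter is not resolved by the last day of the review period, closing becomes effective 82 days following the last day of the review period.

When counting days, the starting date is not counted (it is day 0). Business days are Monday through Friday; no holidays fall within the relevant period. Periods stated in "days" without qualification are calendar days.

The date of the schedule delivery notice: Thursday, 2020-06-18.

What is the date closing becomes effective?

The last day of the objection period: 2020-06-18 + 10 days = 2020-06-28.
The last day of the review period: 20 business days after Sunday, 2020-06-28, skipping weekends — Jun 29, Jun 30, Jul 1, Jul 2, …, Jul 22, Jul 23, Jul 24 — lands on Friday, 2020-07-24.
The date closing becomes effective: 82 calendar days after 2020-07-24 is 2020-10-14.

2020-10-14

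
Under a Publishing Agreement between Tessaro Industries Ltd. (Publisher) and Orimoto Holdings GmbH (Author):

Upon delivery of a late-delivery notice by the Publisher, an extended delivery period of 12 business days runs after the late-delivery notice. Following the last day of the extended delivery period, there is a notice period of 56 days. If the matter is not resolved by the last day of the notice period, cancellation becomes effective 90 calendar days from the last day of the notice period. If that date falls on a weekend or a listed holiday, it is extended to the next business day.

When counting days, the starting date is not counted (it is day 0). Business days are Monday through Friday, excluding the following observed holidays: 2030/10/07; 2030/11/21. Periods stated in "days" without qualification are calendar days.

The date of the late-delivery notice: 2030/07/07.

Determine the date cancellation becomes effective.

The last day of the extended delivery period: counting 12 business days from Sunday, 2030/07/07 (Jul 8, Jul 9, Jul 10, Jul 11, …, Jul 19, Jul 22, Jul 23, skipping weekends) reaches Tuesday, 2030/07/23.
The last day of the notice period: 2030/07/23 + 56 days = 2030/09/17.
Adding 90 calendar days to 2030/09/17 gives 2030/12/16, which is the date cancellation becomes effective. 2030/12/16 is a Monday and is not a listed holiday, so no roll-forward applies.

2030/12/16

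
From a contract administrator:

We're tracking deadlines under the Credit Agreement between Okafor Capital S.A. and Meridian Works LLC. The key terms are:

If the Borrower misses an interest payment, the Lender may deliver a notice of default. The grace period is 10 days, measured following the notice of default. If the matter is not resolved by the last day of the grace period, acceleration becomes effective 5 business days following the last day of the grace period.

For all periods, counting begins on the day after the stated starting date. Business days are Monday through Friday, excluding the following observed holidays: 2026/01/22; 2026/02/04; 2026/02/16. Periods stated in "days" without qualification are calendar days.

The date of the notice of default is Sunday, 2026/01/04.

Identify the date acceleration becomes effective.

2026/01/21

Adding 10 calendar days to 2026/01/04 gives 2026/01/14, which is the last day of the grace period.
From Wednesday, 2026/01/14, 5 business days (Jan 15, Jan 16, Jan 19, Jan 20, Jan 21, skipping weekends) brings us to Wednesday, 2026/01/21, which is the date acceleration becomes effective.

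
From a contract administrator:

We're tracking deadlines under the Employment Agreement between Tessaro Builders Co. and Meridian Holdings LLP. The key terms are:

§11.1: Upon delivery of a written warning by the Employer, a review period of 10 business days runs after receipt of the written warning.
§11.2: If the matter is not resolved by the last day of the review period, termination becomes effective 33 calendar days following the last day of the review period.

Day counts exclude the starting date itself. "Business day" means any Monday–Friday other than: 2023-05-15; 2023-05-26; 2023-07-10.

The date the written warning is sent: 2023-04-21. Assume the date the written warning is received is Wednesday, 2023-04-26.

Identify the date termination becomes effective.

2023-06-12

From Wednesday, 2023-04-26, 10 business days (Apr 27, Apr 28, May 1, May 2, May 3, May 4, May 5, May 8, May 9, May 10, skipping weekends) brings us to Wednesday, 2023-05-10, which is the last day of the review period.
The date termination becomes effective: 33 calendar days after 2023-05-10 is 2023-06-12.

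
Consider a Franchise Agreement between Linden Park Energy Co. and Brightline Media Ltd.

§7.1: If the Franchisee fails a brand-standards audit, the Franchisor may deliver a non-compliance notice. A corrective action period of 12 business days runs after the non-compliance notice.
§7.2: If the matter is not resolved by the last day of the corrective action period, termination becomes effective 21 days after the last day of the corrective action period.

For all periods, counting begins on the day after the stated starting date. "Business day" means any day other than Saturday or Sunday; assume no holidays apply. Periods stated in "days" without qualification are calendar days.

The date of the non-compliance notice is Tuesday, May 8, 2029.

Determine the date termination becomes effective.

The last day of the corrective action period: 12 business days after Tuesday, May 8, 2029, skipping weekends — May 9, May 10, May 11, May 14, …, May 22, May 23, May 24 — lands on Thursday, May 24, 2029.
Adding 21 calendar days to May 24, 2029 gives Jun 14, 2029, which is the date termination becomes effective.

Jun 14, 2029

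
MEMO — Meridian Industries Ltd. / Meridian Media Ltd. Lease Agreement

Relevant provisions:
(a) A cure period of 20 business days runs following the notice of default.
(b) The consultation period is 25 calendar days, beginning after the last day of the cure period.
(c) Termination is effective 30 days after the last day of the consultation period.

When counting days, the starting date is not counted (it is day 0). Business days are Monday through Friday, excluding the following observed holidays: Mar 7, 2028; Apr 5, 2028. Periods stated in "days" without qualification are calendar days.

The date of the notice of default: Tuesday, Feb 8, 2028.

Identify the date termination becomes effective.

May 2, 2028

The last day of the cure period: counting 20 business days from Tuesday, Feb 8, 2028 (Feb 9, Feb 10, Feb 11, Feb 14, …, Mar 3, Mar 6, Mar 8, skipping weekends and the listed holiday on Mar 7) reaches Wednesday, Mar 8, 2028.
The last day of the consultation period: Mar 8, 2028 + 25 days = Apr 2, 2028.
The date termination becomes effective: 30 calendar days after Apr 2, 2028 is May 2, 2028.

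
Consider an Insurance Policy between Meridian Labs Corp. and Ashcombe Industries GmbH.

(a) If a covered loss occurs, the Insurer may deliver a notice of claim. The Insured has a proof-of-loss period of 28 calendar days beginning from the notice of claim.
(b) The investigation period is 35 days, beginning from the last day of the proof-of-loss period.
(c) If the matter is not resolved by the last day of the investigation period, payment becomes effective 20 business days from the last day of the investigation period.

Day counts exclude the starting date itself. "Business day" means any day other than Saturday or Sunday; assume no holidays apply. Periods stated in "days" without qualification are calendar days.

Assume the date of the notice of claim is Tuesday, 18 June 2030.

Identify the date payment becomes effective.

Adding 28 calendar days to 18 June 2030 gives 16 July 2030, which is the last day of the proof-of-loss period.
Adding 35 calendar days to 16 July 2030 gives 20 August 2030, which is the last day of the investigation period.
The date payment becomes effective: 20 business days after Tuesday, 20 August 2030, skipping weekends — Aug 21, Aug 22, Aug 23, Aug 26, …, Sep 13, Sep 16, Sep 17 — lands on Tuesday, 17 September 2030.

17 September 2030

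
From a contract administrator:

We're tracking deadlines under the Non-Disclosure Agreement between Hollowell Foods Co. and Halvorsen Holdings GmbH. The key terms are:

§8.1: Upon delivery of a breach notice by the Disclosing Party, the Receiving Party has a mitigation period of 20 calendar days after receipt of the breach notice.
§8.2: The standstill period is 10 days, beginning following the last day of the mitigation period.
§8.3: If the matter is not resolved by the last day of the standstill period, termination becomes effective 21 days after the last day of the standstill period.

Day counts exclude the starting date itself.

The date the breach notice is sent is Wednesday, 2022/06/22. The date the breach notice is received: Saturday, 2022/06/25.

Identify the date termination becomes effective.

2022/08/15

The last day of the mitigation period: 2022/06/25 + 20 days = 2022/07/15.
The last day of the standstill period: 10 calendar days after 2022/07/15 is 2022/07/25.
Adding 21 calendar days to 2022/07/25 gives 2022/08/15, which is the date termination becomes effective.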